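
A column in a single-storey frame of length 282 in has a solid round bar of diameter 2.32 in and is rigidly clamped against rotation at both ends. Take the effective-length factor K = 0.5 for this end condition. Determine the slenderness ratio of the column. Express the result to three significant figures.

λ ≈ 243

For a solid circle r = d/4 = 2.32/4 = 0.5800 in
L_e = K·L = 0.5 × 282 = 141.0 in
λ = L_e / r_min = 141.00 / 0.5800 = 243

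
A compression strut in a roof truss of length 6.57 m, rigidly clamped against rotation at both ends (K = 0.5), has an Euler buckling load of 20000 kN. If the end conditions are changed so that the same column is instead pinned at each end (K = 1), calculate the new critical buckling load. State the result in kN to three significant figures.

P_cr ∝ 1/K², so P_cr,new = P_cr,old × (K_old/K_new)² = 20000 × (0.5/1)²
= 20000 × 0.2500 = 5000 kN

P_cr ≈ 5000 kN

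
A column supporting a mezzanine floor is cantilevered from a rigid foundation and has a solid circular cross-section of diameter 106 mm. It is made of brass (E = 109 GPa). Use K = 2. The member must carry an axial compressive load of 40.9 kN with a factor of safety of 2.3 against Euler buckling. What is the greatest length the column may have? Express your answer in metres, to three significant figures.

I = πd⁴/64 = π×106⁴/64 = 6.197×10^6 mm⁴
I = 6.197×10^-6 m⁴
Required critical load P_cr = n·P = 2.3 × 40.9 = 94.07 kN = 9.407×10^4 N
From P_cr = π²EI/(K·L)²:  L = (1/K)·√(π²EI/P_cr) = (1/2)·√(π²×1.09×10^11×6.197×10^-6/9.407×10^4)
L = 4.21 m

L_max ≈ 4.21 m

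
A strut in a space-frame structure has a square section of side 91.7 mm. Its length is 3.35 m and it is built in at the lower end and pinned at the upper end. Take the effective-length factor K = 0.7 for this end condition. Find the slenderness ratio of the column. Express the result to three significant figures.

For a square r = a/√12 = 91.7/√12 = 26.47 mm
L_e = K·L = 0.7 × 3.35 m = 2.345 m = 2345.0 mm
λ = L_e / r_min = 2345.0 / 26.47 = 88.6

λ ≈ 88.6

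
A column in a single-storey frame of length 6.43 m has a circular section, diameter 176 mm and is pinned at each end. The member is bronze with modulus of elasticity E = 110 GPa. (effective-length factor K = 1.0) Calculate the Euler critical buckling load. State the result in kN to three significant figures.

I = πd⁴/64 = π×176⁴/64 = 4.710×10^7 mm⁴
I = 4.710×10^7 mm⁴ = 4.710×10^-5 m⁴
Effective length L_e = K·L = 1 × 6.43 = 6.430 m
P_cr = π²EI / L_e² = π² × 110×10⁹ × 4.710×10^-5 / 6.430² = 1.237×10^6 N

P_cr ≈ 1240 kN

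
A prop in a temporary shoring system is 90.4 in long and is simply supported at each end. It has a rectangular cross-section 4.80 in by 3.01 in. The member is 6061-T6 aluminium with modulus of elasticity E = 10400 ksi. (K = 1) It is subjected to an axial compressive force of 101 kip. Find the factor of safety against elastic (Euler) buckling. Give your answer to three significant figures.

Buckling occurs about the weak axis: I_min = h·b³/12 with b = 3.01 in (the shorter side).
I_min = 4.80×3.01³/12 = 10.91 in⁴
Effective length L_e = K·L = 1 × 90.4 = 90.40 in
P_cr = π²EI / L_e² = π² × 10400×10³ × 10.91 / 90.40² = 1.370×10^5 lb
Factor of safety n = P_cr / P = 137.01 / 101 = 1.36

n ≈ 1.36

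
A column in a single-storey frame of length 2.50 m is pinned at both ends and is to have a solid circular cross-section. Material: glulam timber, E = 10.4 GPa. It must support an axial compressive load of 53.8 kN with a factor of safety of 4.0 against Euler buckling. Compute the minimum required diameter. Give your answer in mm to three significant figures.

Required P_cr = n·P = 4.0 × 53.8 = 215.2 kN
L_e = K·L = 1 × 2.50 = 2.500 m
Required I = P_cr·L_e²/(π²E) = 2.152×10^5 × 2.500² / (π² × 1.04×10^10) = 1.310×10^-5 m⁴
I_req = 1.310×10^7 mm⁴
Solid circle: I = πd⁴/64  ⇒  d = (64I/π)^(1/4) = (64×1.310×10^7/π)^(1/4) = 128 mm

d ≈ 128 mm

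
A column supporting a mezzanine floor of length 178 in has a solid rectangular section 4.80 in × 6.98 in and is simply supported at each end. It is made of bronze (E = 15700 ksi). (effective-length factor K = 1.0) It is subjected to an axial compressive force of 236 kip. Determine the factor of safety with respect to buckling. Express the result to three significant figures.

Buckling occurs about the weak axis: I_min = h·b³/12 with b = 4.80 in (the shorter side).
I_min = 6.98×4.80³/12 = 64.33 in⁴
Effective length L_e = K·L = 1 × 178 = 178.0 in
P_cr = π²EI / L_e² = π² × 15700×10³ × 64.33 / 178.0² = 3.146×10^5 lb
Factor of safety n = P_cr / P = 314.60 / 236 = 1.33

n ≈ 1.33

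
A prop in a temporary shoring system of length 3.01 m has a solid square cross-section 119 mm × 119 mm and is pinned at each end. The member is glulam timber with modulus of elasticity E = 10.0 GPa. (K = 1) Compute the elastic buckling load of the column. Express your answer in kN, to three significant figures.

P_cr ≈ 182 kN

I = a⁴/12 = 119⁴/12 = 1.671×10^7 mm⁴
I = 1.671×10^7 mm⁴ = 1.671×10^-5 m⁴
Effective length L_e = K·L = 1 × 3.01 = 3.010 m
P_cr = π²EI / L_e² = π² × 10.0×10⁹ × 1.671×10^-5 / 3.010² = 1.820×10^5 N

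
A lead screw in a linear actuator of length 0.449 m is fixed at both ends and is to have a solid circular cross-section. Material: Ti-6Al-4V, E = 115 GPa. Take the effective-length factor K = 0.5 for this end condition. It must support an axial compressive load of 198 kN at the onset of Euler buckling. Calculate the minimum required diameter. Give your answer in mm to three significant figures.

L_e = K·L = 0.5 × 0.449 = 0.2245 m
Required I = P_cr·L_e²/(π²E) = 1.980×10^5 × 0.2245² / (π² × 1.15×10^11) = 8.792×10^-9 m⁴
I_req = 8.792×10^3 mm⁴
Solid circle: I = πd⁴/64  ⇒  d = (64I/π)^(1/4) = (64×8.792×10^3/π)^(1/4) = 20.6 mm

d ≈ 20.6 mm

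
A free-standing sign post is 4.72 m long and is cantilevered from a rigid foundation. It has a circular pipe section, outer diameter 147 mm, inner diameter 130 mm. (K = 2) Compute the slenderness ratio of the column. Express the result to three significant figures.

d_o = 147 mm, d_i = 130 mm
I = π(d_o⁴ − d_i⁴)/64 = π(147⁴ − 130.0⁴)/64 = 8.901×10^6 mm⁴
A = 3.698×10^3 mm²;  r_min = √(I/A) = √(8.901×10^6/3.698×10^3) = 49.06 mm
L_e = K·L = 2 × 4.72 m = 9.440 m = 9440.0 mm
λ = L_e / r_min = 9440.0 / 49.06 = 192

λ ≈ 192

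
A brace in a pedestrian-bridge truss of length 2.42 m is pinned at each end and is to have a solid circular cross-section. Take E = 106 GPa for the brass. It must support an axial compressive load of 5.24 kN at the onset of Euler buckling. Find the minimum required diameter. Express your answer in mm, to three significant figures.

d ≈ 27.8 mm

L_e = K·L = 1 × 2.42 = 2.420 m
Required I = P_cr·L_e²/(π²E) = 5.240×10^3 × 2.420² / (π² × 1.06×10^11) = 2.933×10^-8 m⁴
I_req = 2.933×10^4 mm⁴
Solid circle: I = πd⁴/64  ⇒  d = (64I/π)^(1/4) = (64×2.933×10^4/π)^(1/4) = 27.8 mm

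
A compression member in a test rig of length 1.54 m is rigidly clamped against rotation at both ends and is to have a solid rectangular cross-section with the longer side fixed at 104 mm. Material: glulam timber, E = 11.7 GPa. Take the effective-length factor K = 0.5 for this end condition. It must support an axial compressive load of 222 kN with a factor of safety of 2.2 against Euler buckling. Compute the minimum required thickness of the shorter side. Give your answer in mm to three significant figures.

Required P_cr = n·P = 2.2 × 222 = 488.4 kN
L_e = K·L = 0.5 × 1.54 = 0.7700 m
Required I = P_cr·L_e²/(π²E) = 4.884×10^5 × 0.7700² / (π² × 1.17×10^10) = 2.508×10^-6 m⁴
I_req = 2.508×10^6 mm⁴
Rectangle, weak axis: I_min = h·b³/12 with h = 104 mm fixed  ⇒  b = (12I/h)^(1/3) = 66.1 mm

b ≈ 66.1 mm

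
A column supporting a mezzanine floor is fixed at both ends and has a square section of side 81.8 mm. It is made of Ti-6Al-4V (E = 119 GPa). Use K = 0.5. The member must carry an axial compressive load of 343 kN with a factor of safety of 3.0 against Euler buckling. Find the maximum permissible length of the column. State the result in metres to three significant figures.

L_max ≈ 4.13 m

I = a⁴/12 = 81.8⁴/12 = 3.731×10^6 mm⁴
I = 3.731×10^-6 m⁴
Required critical load P_cr = n·P = 3.0 × 343 = 1029 kN = 1.029×10^6 N
From P_cr = π²EI/(K·L)²:  L = (1/K)·√(π²EI/P_cr) = (1/0.5)·√(π²×1.19×10^11×3.731×10^-6/1.029×10^6)
L = 4.13 m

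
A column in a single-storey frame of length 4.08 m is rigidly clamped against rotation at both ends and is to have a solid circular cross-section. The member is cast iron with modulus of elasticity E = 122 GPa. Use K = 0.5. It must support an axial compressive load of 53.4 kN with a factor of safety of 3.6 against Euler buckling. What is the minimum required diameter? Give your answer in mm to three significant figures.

d ≈ 60.7 mm

Required P_cr = n·P = 3.6 × 53.4 = 192.2 kN
L_e = K·L = 0.5 × 4.08 = 2.040 m
Required I = P_cr·L_e²/(π²E) = 1.922×10^5 × 2.040² / (π² × 1.22×10^11) = 6.644×10^-7 m⁴
I_req = 6.644×10^5 mm⁴
Solid circle: I = πd⁴/64  ⇒  d = (64I/π)^(1/4) = (64×6.644×10^5/π)^(1/4) = 60.7 mm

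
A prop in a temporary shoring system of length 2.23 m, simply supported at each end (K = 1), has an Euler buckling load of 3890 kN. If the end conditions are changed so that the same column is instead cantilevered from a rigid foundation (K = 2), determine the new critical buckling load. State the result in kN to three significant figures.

P_cr ≈ 972 kN

P_cr ∝ 1/K², so P_cr,new = P_cr,old × (K_old/K_new)² = 3890 × (1/2)²
= 3890 × 0.2500 = 972 kN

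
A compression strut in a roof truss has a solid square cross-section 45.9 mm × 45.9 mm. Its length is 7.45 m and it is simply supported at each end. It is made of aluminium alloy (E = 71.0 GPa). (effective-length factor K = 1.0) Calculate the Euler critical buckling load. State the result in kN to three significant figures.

I = a⁴/12 = 45.9⁴/12 = 3.699×10^5 mm⁴
I = 3.699×10^5 mm⁴ = 3.699×10^-7 m⁴
Effective length L_e = K·L = 1 × 7.45 = 7.450 m
P_cr = π²EI / L_e² = π² × 71.0×10⁹ × 3.699×10^-7 / 7.450² = 4.670×10^3 N

P_cr ≈ 4.67 kN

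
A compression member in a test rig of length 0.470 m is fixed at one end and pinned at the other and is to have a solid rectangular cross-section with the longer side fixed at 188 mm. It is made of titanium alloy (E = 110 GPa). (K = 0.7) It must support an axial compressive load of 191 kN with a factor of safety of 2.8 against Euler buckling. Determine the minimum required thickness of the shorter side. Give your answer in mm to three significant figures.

Required P_cr = n·P = 2.8 × 191 = 534.8 kN
L_e = K·L = 0.7 × 0.470 = 0.3290 m
Required I = P_cr·L_e²/(π²E) = 5.348×10^5 × 0.3290² / (π² × 1.10×10^11) = 5.332×10^-8 m⁴
I_req = 5.332×10^4 mm⁴
Rectangle, weak axis: I_min = h·b³/12 with h = 188 mm fixed  ⇒  b = (12I/h)^(1/3) = 15.0 mm

b ≈ 15.0 mm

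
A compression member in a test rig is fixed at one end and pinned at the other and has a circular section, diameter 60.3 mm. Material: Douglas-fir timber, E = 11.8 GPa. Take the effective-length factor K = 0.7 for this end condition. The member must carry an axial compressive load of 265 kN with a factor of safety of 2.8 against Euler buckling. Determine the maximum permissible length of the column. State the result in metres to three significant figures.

I = πd⁴/64 = π×60.3⁴/64 = 6.490×10^5 mm⁴
I = 6.490×10^-7 m⁴
Required critical load P_cr = n·P = 2.8 × 265 = 742.0 kN = 7.420×10^5 N
From P_cr = π²EI/(K·L)²:  L = (1/K)·√(π²EI/P_cr) = (1/0.7)·√(π²×1.18×10^10×6.490×10^-7/7.420×10^5)
L = 0.456 m

L_max ≈ 0.456 m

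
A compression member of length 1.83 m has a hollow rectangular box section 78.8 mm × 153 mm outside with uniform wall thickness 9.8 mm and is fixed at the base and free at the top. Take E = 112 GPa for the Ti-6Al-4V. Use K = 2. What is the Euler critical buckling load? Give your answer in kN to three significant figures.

Inner dimensions: h_i = 153 − 2×9.8 = 133.4 mm, b_i = 78.8 − 2×9.8 = 59.20 mm
Weak-axis I_min = (h_o·b_o³ − h_i·b_i³)/12 with b_o = 78.8, b_i = 59.20 mm (shorter outer/inner sides).
I_min = (153×78.8³ − 133.4×59.20³)/12 = 3.932×10^6 mm⁴
I = 3.932×10^6 mm⁴ = 3.932×10^-6 m⁴
Effective length L_e = K·L = 2 × 1.83 = 3.660 m
P_cr = π²EI / L_e² = π² × 112×10⁹ × 3.932×10^-6 / 3.660² = 3.245×10^5 N

P_cr ≈ 324 kN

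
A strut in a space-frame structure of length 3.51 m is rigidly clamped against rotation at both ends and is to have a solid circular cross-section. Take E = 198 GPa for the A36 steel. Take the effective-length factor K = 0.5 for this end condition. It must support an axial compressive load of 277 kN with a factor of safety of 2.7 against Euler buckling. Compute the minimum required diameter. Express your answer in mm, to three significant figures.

Required P_cr = n·P = 2.7 × 277 = 747.9 kN
L_e = K·L = 0.5 × 3.51 = 1.755 m
Required I = P_cr·L_e²/(π²E) = 7.479×10^5 × 1.755² / (π² × 1.98×10^11) = 1.179×10^-6 m⁴
I_req = 1.179×10^6 mm⁴
Solid circle: I = πd⁴/64  ⇒  d = (64I/π)^(1/4) = (64×1.179×10^6/π)^(1/4) = 70.0 mm

d ≈ 70.0 mm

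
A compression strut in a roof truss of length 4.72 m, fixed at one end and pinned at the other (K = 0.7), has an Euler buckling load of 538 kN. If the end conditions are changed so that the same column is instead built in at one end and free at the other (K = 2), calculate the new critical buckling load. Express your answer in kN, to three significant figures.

P_cr ∝ 1/K², so P_cr,new = P_cr,old × (K_old/K_new)² = 538 × (0.7/2)²
= 538 × 0.1225 = 65.9 kN

P_cr ≈ 65.9 kN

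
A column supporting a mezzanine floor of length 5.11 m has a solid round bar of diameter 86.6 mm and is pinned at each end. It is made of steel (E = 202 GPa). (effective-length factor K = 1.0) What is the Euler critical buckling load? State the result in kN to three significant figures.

I = πd⁴/64 = π×86.6⁴/64 = 2.761×10^6 mm⁴
I = 2.761×10^6 mm⁴ = 2.761×10^-6 m⁴
Effective length L_e = K·L = 1 × 5.11 = 5.110 m
P_cr = π²EI / L_e² = π² × 202×10⁹ × 2.761×10^-6 / 5.110² = 2.108×10^5 N

P_cr ≈ 211 kN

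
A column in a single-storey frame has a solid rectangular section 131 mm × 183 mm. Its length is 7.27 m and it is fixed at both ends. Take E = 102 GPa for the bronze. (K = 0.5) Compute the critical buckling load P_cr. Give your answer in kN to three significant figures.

Buckling occurs about the weak axis: I_min = h·b³/12 with b = 131 mm (the shorter side).
I_min = 183×131³/12 = 3.428×10^7 mm⁴
I = 3.428×10^7 mm⁴ = 3.428×10^-5 m⁴
Effective length L_e = K·L = 0.5 × 7.27 = 3.635 m
P_cr = π²EI / L_e² = π² × 102×10⁹ × 3.428×10^-5 / 3.635² = 2.612×10^6 N

P_cr ≈ 2610 kN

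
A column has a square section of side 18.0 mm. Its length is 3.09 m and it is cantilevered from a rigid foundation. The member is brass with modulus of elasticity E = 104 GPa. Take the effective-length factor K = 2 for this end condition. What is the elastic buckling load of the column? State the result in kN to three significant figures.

P_cr ≈ 0.235 kN

I = a⁴/12 = 18.0⁴/12 = 8.748×10^3 mm⁴
I = 8.748×10^3 mm⁴ = 8.748×10^-9 m⁴
Effective length L_e = K·L = 2 × 3.09 = 6.180 m
P_cr = π²EI / L_e² = π² × 104×10⁹ × 8.748×10^-9 / 6.180² = 235.1 N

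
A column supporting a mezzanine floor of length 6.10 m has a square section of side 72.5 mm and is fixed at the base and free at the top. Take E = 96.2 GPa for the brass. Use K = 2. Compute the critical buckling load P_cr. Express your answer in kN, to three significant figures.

I = a⁴/12 = 72.5⁴/12 = 2.302×10^6 mm⁴
I = 2.302×10^6 mm⁴ = 2.302×10^-6 m⁴
Effective length L_e = K·L = 2 × 6.10 = 12.20 m
P_cr = π²EI / L_e² = π² × 96.2×10⁹ × 2.302×10^-6 / 12.20² = 1.469×10^4 N

P_cr ≈ 14.7 kN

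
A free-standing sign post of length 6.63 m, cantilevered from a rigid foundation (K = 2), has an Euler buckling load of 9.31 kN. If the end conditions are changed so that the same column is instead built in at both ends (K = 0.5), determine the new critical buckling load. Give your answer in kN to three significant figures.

P_cr ≈ 149 kN

P_cr ∝ 1/K², so P_cr,new = P_cr,old × (K_old/K_new)² = 9.31 × (2/0.5)²
= 9.31 × 16.00 = 149 kN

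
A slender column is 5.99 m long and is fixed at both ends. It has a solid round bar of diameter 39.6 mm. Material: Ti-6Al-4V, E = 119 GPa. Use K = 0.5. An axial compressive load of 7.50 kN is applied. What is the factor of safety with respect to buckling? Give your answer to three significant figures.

I = πd⁴/64 = π×39.6⁴/64 = 1.207×10^5 mm⁴
I = 1.207×10^5 mm⁴ = 1.207×10^-7 m⁴
Effective length L_e = K·L = 0.5 × 5.99 = 2.995 m
P_cr = π²EI / L_e² = π² × 119×10⁹ × 1.207×10^-7 / 2.995² = 1.581×10^4 N
Factor of safety n = P_cr / P = 15.805 / 7.50 = 2.11

n ≈ 2.11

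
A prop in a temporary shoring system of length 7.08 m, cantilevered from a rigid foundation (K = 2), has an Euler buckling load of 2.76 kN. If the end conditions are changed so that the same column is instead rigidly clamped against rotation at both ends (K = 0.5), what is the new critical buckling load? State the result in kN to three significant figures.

P_cr ∝ 1/K², so P_cr,new = P_cr,old × (K_old/K_new)² = 2.76 × (2/0.5)²
= 2.76 × 16.00 = 44.2 kN

P_cr ≈ 44.2 kN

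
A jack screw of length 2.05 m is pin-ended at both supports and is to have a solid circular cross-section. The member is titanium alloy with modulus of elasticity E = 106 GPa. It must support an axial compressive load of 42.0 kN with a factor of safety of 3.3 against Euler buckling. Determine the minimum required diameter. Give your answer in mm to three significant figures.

d ≈ 58.0 mm

Required P_cr = n·P = 3.3 × 42.0 = 138.6 kN
L_e = K·L = 1 × 2.05 = 2.050 m
Required I = P_cr·L_e²/(π²E) = 1.386×10^5 × 2.050² / (π² × 1.06×10^11) = 5.568×10^-7 m⁴
I_req = 5.568×10^5 mm⁴
Solid circle: I = πd⁴/64  ⇒  d = (64I/π)^(1/4) = (64×5.568×10^5/π)^(1/4) = 58.0 mm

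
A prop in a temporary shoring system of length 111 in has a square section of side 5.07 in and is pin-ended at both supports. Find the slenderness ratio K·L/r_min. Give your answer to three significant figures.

λ ≈ 75.8

I = a⁴/12 = 5.07⁴/12 = 55.06 in⁴
A = 25.70 in²;  r_min = √(I/A) = √(55.06/25.70) = 1.464 in
L_e = K·L = 1 × 111 = 111.0 in
λ = L_e / r_min = 111.00 / 1.464 = 75.8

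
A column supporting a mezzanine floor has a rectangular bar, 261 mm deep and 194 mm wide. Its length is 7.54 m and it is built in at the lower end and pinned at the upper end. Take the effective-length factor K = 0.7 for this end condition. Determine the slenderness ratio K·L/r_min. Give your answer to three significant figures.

Buckling occurs about the weak axis: I_min = h·b³/12 with b = 194 mm (the shorter side).
I_min = 261×194³/12 = 1.588×10^8 mm⁴
A = 5.063×10^4 mm²;  r_min = √(I/A) = √(1.588×10^8/5.063×10^4) = 56.00 mm
L_e = K·L = 0.7 × 7.54 m = 5.278 m = 5278.0 mm
λ = L_e / r_min = 5278.0 / 56.00 = 94.2

λ ≈ 94.2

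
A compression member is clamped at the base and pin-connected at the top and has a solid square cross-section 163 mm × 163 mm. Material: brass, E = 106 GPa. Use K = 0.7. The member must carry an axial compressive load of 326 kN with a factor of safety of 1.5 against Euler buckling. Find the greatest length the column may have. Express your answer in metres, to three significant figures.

L_max ≈ 16.0 m

I = a⁴/12 = 163⁴/12 = 5.883×10^7 mm⁴
I = 5.883×10^-5 m⁴
Required critical load P_cr = n·P = 1.5 × 326 = 489.0 kN = 4.890×10^5 N
From P_cr = π²EI/(K·L)²:  L = (1/K)·√(π²EI/P_cr) = (1/0.7)·√(π²×1.06×10^11×5.883×10^-5/4.890×10^5)
L = 16.0 m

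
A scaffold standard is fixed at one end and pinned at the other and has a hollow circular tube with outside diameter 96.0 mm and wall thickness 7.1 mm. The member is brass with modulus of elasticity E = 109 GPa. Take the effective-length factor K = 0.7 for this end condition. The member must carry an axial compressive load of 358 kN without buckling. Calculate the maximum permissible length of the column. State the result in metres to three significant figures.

L_max ≈ 3.48 m

Inner diameter d_i = 96.0 − 2×7.1 = 81.80 mm
I = π(d_o⁴ − d_i⁴)/64 = π(96.0⁴ − 81.80⁴)/64 = 1.971×10^6 mm⁴
I = 1.971×10^-6 m⁴
At the buckling limit P_cr = P = 3.580×10^5 N
From P_cr = π²EI/(K·L)²:  L = (1/K)·√(π²EI/P_cr) = (1/0.7)·√(π²×1.09×10^11×1.971×10^-6/3.580×10^5)
L = 3.48 m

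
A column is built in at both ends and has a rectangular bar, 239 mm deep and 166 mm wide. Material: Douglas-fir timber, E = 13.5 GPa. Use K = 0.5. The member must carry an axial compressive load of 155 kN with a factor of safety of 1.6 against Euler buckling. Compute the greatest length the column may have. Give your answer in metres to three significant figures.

L_max ≈ 14.0 m

Buckling occurs about the weak axis: I_min = h·b³/12 with b = 166 mm (the shorter side).
I_min = 239×166³/12 = 9.110×10^7 mm⁴
I = 9.110×10^-5 m⁴
Required critical load P_cr = n·P = 1.6 × 155 = 248.0 kN = 2.480×10^5 N
From P_cr = π²EI/(K·L)²:  L = (1/K)·√(π²EI/P_cr) = (1/0.5)·√(π²×1.35×10^10×9.110×10^-5/2.480×10^5)
L = 14.0 m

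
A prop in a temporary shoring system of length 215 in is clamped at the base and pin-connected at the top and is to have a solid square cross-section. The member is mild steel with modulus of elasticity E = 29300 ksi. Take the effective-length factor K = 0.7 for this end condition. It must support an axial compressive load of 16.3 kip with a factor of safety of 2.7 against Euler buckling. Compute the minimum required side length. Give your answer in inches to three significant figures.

Required P_cr = n·P = 2.7 × 16.3 = 44.01 kip
L_e = K·L = 0.7 × 215 = 150.5 in
Required I = P_cr·L_e²/(π²E) = 4.401×10^4 × 150.5² / (π² × 2.93×10^7) = 3.447 in⁴
Solid square: I = a⁴/12  ⇒  a = (12I)^(1/4) = (12×3.447)^(1/4) = 2.54 in

a ≈ 2.54 in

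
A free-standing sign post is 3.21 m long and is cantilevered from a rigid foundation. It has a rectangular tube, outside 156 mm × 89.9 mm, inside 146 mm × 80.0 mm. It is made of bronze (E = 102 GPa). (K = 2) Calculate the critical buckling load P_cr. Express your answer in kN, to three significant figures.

P_cr ≈ 78.6 kN

Weak-axis I_min = (h_o·b_o³ − h_i·b_i³)/12 with b_o = 89.9, b_i = 80.00 mm (shorter outer/inner sides).
I_min = (156×89.9³ − 146.0×80.00³)/12 = 3.216×10^6 mm⁴
I = 3.216×10^6 mm⁴ = 3.216×10^-6 m⁴
Effective length L_e = K·L = 2 × 3.21 = 6.420 m
P_cr = π²EI / L_e² = π² × 102×10⁹ × 3.216×10^-6 / 6.420² = 7.855×10^4 N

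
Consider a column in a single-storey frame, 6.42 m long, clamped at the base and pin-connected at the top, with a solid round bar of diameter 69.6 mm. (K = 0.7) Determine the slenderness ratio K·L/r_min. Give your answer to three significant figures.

For a solid circle r = d/4 = 69.6/4 = 17.40 mm
L_e = K·L = 0.7 × 6.42 m = 4.494 m = 4494.0 mm
λ = L_e / r_min = 4494.0 / 17.40 = 258

λ ≈ 258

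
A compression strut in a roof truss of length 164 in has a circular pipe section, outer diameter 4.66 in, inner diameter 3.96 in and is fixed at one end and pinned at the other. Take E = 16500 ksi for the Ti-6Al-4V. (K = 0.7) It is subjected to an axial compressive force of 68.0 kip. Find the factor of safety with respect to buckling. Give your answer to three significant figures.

n ≈ 2.01

d_o = 4.66 in, d_i = 3.96 in
I = π(d_o⁴ − d_i⁴)/64 = π(4.66⁴ − 3.960⁴)/64 = 11.08 in⁴
Effective length L_e = K·L = 0.7 × 164 = 114.8 in
P_cr = π²EI / L_e² = π² × 16500×10³ × 11.08 / 114.8² = 1.369×10^5 lb
Factor of safety n = P_cr / P = 136.87 / 68.0 = 2.01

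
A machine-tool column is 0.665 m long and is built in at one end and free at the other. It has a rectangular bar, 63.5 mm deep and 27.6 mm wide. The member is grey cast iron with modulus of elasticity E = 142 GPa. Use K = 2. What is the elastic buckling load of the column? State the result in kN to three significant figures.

P_cr ≈ 88.1 kN

Buckling occurs about the weak axis: I_min = h·b³/12 with b = 27.6 mm (the shorter side).
I_min = 63.5×27.6³/12 = 1.113×10^5 mm⁴
I = 1.113×10^5 mm⁴ = 1.113×10^-7 m⁴
Effective length L_e = K·L = 2 × 0.665 = 1.330 m
P_cr = π²EI / L_e² = π² × 142×10⁹ × 1.113×10^-7 / 1.330² = 8.815×10^4 N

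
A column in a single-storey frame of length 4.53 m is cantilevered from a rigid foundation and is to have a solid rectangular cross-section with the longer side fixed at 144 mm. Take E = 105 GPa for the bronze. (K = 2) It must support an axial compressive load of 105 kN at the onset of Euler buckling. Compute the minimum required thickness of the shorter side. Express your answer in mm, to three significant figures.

b ≈ 88.5 mm

L_e = K·L = 2 × 4.53 = 9.060 m
Required I = P_cr·L_e²/(π²E) = 1.050×10^5 × 9.060² / (π² × 1.05×10^11) = 8.317×10^-6 m⁴
I_req = 8.317×10^6 mm⁴
Rectangle, weak axis: I_min = h·b³/12 with h = 144 mm fixed  ⇒  b = (12I/h)^(1/3) = 88.5 mm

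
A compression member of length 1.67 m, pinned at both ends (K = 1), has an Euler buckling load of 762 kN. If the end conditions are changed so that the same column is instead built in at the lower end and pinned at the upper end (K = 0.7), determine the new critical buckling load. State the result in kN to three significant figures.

P_cr ≈ 1560 kN

P_cr ∝ 1/K², so P_cr,new = P_cr,old × (K_old/K_new)² = 762 × (1/0.7)²
= 762 × 2.041 = 1560 kN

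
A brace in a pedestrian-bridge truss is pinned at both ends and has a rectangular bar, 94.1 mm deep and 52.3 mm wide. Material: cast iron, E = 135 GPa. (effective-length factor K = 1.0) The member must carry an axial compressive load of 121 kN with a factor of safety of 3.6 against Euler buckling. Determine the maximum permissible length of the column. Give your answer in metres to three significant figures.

Buckling occurs about the weak axis: I_min = h·b³/12 with b = 52.3 mm (the shorter side).
I_min = 94.1×52.3³/12 = 1.122×10^6 mm⁴
I = 1.122×10^-6 m⁴
Required critical load P_cr = n·P = 3.6 × 121 = 435.6 kN = 4.356×10^5 N
From P_cr = π²EI/(K·L)²:  L = (1/K)·√(π²EI/P_cr) = (1/1)·√(π²×1.35×10^11×1.122×10^-6/4.356×10^5)
L = 1.85 m

L_max ≈ 1.85 m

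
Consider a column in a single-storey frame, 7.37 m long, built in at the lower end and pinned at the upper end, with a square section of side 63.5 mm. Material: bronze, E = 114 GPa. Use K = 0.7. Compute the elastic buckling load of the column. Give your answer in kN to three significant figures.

I = a⁴/12 = 63.5⁴/12 = 1.355×10^6 mm⁴
I = 1.355×10^6 mm⁴ = 1.355×10^-6 m⁴
Effective length L_e = K·L = 0.7 × 7.37 = 5.159 m
P_cr = π²EI / L_e² = π² × 114×10⁹ × 1.355×10^-6 / 5.159² = 5.728×10^4 N

P_cr ≈ 57.3 kN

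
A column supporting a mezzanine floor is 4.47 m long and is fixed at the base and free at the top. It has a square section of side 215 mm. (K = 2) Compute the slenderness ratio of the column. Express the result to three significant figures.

λ ≈ 144

For a square r = a/√12 = 215/√12 = 62.07 mm
L_e = K·L = 2 × 4.47 m = 8.940 m = 8940.0 mm
λ = L_e / r_min = 8940.0 / 62.07 = 144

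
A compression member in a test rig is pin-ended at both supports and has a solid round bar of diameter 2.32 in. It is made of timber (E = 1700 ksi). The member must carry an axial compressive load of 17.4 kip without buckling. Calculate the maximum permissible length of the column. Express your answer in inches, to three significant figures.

I = πd⁴/64 = π×2.32⁴/64 = 1.422 in⁴
At the buckling limit P_cr = P = 1.740×10^4 lb
From P_cr = π²EI/(K·L)²:  L = (1/K)·√(π²EI/P_cr) = (1/1)·√(π²×1.70×10^6×1.422/1.740×10^4)
L = 37.0 in

L_max ≈ 37.0 in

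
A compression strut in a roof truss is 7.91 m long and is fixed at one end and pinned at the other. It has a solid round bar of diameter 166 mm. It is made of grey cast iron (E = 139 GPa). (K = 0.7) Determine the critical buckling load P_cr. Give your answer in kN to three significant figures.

P_cr ≈ 1670 kN

I = πd⁴/64 = π×166⁴/64 = 3.727×10^7 mm⁴
I = 3.727×10^7 mm⁴ = 3.727×10^-5 m⁴
Effective length L_e = K·L = 0.7 × 7.91 = 5.537 m
P_cr = π²EI / L_e² = π² × 139×10⁹ × 3.727×10^-5 / 5.537² = 1.668×10^6 N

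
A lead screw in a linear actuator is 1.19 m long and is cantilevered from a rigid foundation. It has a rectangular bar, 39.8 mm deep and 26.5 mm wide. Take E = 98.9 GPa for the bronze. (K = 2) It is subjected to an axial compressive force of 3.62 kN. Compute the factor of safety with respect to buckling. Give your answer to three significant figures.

Buckling occurs about the weak axis: I_min = h·b³/12 with b = 26.5 mm (the shorter side).
I_min = 39.8×26.5³/12 = 6.172×10^4 mm⁴
I = 6.172×10^4 mm⁴ = 6.172×10^-8 m⁴
Effective length L_e = K·L = 2 × 1.19 = 2.380 m
P_cr = π²EI / L_e² = π² × 98.9×10⁹ × 6.172×10^-8 / 2.380² = 1.064×10^4 N
Factor of safety n = P_cr / P = 10.636 / 3.62 = 2.94

n ≈ 2.94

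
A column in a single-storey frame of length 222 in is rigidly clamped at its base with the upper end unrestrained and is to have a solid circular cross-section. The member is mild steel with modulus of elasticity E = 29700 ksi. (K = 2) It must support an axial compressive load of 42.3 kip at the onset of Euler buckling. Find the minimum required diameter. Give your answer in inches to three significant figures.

L_e = K·L = 2 × 222 = 444.0 in
Required I = P_cr·L_e²/(π²E) = 4.230×10^4 × 444.0² / (π² × 2.97×10^7) = 28.45 in⁴
Solid circle: I = πd⁴/64  ⇒  d = (64I/π)^(1/4) = (64×28.45/π)^(1/4) = 4.91 in

d ≈ 4.91 in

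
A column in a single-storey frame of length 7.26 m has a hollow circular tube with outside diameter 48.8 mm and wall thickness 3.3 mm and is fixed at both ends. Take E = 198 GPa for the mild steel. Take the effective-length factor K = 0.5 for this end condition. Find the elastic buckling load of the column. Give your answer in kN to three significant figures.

Inner diameter d_i = 48.8 − 2×3.3 = 42.20 mm
I = π(d_o⁴ − d_i⁴)/64 = π(48.8⁴ − 42.20⁴)/64 = 1.227×10^5 mm⁴
I = 1.227×10^5 mm⁴ = 1.227×10^-7 m⁴
Effective length L_e = K·L = 0.5 × 7.26 = 3.630 m
P_cr = π²EI / L_e² = π² × 198×10⁹ × 1.227×10^-7 / 3.630² = 1.820×10^4 N

P_cr ≈ 18.2 kN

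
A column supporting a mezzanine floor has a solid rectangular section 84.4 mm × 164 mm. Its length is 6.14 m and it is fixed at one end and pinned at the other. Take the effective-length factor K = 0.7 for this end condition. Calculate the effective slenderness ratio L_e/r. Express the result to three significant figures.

Buckling occurs about the weak axis: I_min = h·b³/12 with b = 84.4 mm (the shorter side).
I_min = 164×84.4³/12 = 8.217×10^6 mm⁴
A = 1.384×10^4 mm²;  r_min = √(I/A) = √(8.217×10^6/1.384×10^4) = 24.36 mm
L_e = K·L = 0.7 × 6.14 m = 4.298 m = 4298.0 mm
λ = L_e / r_min = 4298.0 / 24.36 = 176

λ ≈ 176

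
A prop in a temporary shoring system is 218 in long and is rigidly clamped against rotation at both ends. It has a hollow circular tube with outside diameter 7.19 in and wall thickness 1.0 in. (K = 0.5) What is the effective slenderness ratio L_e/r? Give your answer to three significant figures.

λ ≈ 49.2

Inner diameter d_i = 7.19 − 2×1.0 = 5.190 in
I = π(d_o⁴ − d_i⁴)/64 = π(7.19⁴ − 5.190⁴)/64 = 95.57 in⁴
A = 19.45 in²;  r_min = √(I/A) = √(95.57/19.45) = 2.217 in
L_e = K·L = 0.5 × 218 = 109.0 in
λ = L_e / r_min = 109.00 / 2.217 = 49.2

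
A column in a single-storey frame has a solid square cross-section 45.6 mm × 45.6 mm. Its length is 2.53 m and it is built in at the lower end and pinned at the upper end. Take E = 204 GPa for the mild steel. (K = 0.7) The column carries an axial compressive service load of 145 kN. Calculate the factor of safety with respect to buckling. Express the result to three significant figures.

I = a⁴/12 = 45.6⁴/12 = 3.603×10^5 mm⁴
I = 3.603×10^5 mm⁴ = 3.603×10^-7 m⁴
Effective length L_e = K·L = 0.7 × 2.53 = 1.771 m
P_cr = π²EI / L_e² = π² × 204×10⁹ × 3.603×10^-7 / 1.771² = 2.313×10^5 N
Factor of safety n = P_cr / P = 231.30 / 145 = 1.60

n ≈ 1.60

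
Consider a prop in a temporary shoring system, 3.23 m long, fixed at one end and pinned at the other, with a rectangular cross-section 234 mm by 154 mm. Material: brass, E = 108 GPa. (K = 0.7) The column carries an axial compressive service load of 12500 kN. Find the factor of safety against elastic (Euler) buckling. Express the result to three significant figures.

Buckling occurs about the weak axis: I_min = h·b³/12 with b = 154 mm (the shorter side).
I_min = 234×154³/12 = 7.122×10^7 mm⁴
I = 7.122×10^7 mm⁴ = 7.122×10^-5 m⁴
Effective length L_e = K·L = 0.7 × 3.23 = 2.261 m
P_cr = π²EI / L_e² = π² × 108×10⁹ × 7.122×10^-5 / 2.261² = 1.485×10^7 N
Factor of safety n = P_cr / P = 14850 / 12500 = 1.19

n ≈ 1.19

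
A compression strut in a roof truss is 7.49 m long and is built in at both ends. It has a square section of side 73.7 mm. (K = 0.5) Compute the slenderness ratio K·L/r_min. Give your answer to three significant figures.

For a square r = a/√12 = 73.7/√12 = 21.28 mm
L_e = K·L = 0.5 × 7.49 m = 3.745 m = 3745.0 mm
λ = L_e / r_min = 3745.0 / 21.28 = 176

λ ≈ 176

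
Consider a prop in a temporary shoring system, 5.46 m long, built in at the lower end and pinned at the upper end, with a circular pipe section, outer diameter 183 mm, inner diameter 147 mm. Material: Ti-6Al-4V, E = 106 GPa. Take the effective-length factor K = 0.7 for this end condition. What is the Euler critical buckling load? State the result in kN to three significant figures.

P_cr ≈ 2300 kN

d_o = 183 mm, d_i = 147 mm
I = π(d_o⁴ − d_i⁴)/64 = π(183⁴ − 147.0⁴)/64 = 3.213×10^7 mm⁴
I = 3.213×10^7 mm⁴ = 3.213×10^-5 m⁴
Effective length L_e = K·L = 0.7 × 5.46 = 3.822 m
P_cr = π²EI / L_e² = π² × 106×10⁹ × 3.213×10^-5 / 3.822² = 2.301×10^6 N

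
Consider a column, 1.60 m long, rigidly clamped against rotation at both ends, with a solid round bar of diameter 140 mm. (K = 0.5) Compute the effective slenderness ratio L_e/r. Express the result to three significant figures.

For a solid circle r = d/4 = 140/4 = 35.00 mm
L_e = K·L = 0.5 × 1.60 m = 0.8000 m = 800.00 mm
λ = L_e / r_min = 800.00 / 35.00 = 22.9

λ ≈ 22.9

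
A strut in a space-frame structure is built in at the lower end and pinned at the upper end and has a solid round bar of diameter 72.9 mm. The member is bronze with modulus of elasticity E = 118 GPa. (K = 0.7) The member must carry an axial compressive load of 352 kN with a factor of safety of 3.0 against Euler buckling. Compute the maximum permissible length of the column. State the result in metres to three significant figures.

I = πd⁴/64 = π×72.9⁴/64 = 1.386×10^6 mm⁴
I = 1.386×10^-6 m⁴
Required critical load P_cr = n·P = 3.0 × 352 = 1056 kN = 1.056×10^6 N
From P_cr = π²EI/(K·L)²:  L = (1/K)·√(π²EI/P_cr) = (1/0.7)·√(π²×1.18×10^11×1.386×10^-6/1.056×10^6)
L = 1.77 m

L_max ≈ 1.77 m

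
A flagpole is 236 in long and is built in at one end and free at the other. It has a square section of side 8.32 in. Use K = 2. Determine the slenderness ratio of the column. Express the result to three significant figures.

For a square r = a/√12 = 8.32/√12 = 2.402 in
L_e = K·L = 2 × 236 = 472.0 in
λ = L_e / r_min = 472.00 / 2.402 = 197

λ ≈ 197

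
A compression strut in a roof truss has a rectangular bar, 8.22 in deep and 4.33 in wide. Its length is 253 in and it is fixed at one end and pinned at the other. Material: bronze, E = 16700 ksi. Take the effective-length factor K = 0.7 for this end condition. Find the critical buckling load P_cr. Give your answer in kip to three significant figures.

Buckling occurs about the weak axis: I_min = h·b³/12 with b = 4.33 in (the shorter side).
I_min = 8.22×4.33³/12 = 55.61 in⁴
Effective length L_e = K·L = 0.7 × 253 = 177.1 in
P_cr = π²EI / L_e² = π² × 16700×10³ × 55.61 / 177.1² = 2.922×10^5 lb

P_cr ≈ 292 kip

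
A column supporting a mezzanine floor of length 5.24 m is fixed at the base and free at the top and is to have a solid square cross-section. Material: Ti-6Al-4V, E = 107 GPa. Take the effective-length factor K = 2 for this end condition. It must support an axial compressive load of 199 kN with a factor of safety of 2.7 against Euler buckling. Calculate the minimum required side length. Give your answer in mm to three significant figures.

a ≈ 161 mm

Required P_cr = n·P = 2.7 × 199 = 537.3 kN
L_e = K·L = 2 × 5.24 = 10.48 m
Required I = P_cr·L_e²/(π²E) = 5.373×10^5 × 10.48² / (π² × 1.07×10^11) = 5.588×10^-5 m⁴
I_req = 5.588×10^7 mm⁴
Solid square: I = a⁴/12  ⇒  a = (12I)^(1/4) = (12×5.588×10^7)^(1/4) = 161 mm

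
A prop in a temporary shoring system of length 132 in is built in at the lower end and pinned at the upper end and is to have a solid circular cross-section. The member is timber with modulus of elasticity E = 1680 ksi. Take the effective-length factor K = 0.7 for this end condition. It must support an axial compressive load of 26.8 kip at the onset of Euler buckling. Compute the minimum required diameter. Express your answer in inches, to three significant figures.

d ≈ 4.09 in

L_e = K·L = 0.7 × 132 = 92.40 in
Required I = P_cr·L_e²/(π²E) = 2.680×10^4 × 92.40² / (π² × 1.68×10^6) = 13.80 in⁴
Solid circle: I = πd⁴/64  ⇒  d = (64I/π)^(1/4) = (64×13.80/π)^(1/4) = 4.09 in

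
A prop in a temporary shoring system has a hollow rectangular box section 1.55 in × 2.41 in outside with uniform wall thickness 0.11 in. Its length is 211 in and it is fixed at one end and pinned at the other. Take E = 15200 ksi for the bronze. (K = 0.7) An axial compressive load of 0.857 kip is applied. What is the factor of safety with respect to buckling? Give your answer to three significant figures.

Inner dimensions: h_i = 2.41 − 2×0.11 = 2.190 in, b_i = 1.55 − 2×0.11 = 1.330 in
Weak-axis I_min = (h_o·b_o³ − h_i·b_i³)/12 with b_o = 1.55, b_i = 1.330 in (shorter outer/inner sides).
I_min = (2.41×1.55³ − 2.190×1.330³)/12 = 0.3185 in⁴
Effective length L_e = K·L = 0.7 × 211 = 147.7 in
P_cr = π²EI / L_e² = π² × 15200×10³ × 0.3185 / 147.7² = 2.190×10^3 lb
Factor of safety n = P_cr / P = 2.1904 / 0.857 = 2.56

n ≈ 2.56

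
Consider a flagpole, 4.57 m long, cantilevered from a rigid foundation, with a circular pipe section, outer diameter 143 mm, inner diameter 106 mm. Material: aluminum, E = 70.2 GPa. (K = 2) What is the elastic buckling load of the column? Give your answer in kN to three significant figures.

d_o = 143 mm, d_i = 106 mm
I = π(d_o⁴ − d_i⁴)/64 = π(143⁴ − 106.0⁴)/64 = 1.433×10^7 mm⁴
I = 1.433×10^7 mm⁴ = 1.433×10^-5 m⁴
Effective length L_e = K·L = 2 × 4.57 = 9.140 m
P_cr = π²EI / L_e² = π² × 70.2×10⁹ × 1.433×10^-5 / 9.140² = 1.188×10^5 N

P_cr ≈ 119 kN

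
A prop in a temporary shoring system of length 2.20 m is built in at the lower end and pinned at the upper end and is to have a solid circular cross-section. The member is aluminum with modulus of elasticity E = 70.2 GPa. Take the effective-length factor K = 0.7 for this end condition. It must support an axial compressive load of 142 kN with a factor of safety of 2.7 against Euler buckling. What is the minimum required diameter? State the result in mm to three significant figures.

d ≈ 71.9 mm

Required P_cr = n·P = 2.7 × 142 = 383.4 kN
L_e = K·L = 0.7 × 2.20 = 1.540 m
Required I = P_cr·L_e²/(π²E) = 3.834×10^5 × 1.540² / (π² × 7.02×10^10) = 1.312×10^-6 m⁴
I_req = 1.312×10^6 mm⁴
Solid circle: I = πd⁴/64  ⇒  d = (64I/π)^(1/4) = (64×1.312×10^6/π)^(1/4) = 71.9 mm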